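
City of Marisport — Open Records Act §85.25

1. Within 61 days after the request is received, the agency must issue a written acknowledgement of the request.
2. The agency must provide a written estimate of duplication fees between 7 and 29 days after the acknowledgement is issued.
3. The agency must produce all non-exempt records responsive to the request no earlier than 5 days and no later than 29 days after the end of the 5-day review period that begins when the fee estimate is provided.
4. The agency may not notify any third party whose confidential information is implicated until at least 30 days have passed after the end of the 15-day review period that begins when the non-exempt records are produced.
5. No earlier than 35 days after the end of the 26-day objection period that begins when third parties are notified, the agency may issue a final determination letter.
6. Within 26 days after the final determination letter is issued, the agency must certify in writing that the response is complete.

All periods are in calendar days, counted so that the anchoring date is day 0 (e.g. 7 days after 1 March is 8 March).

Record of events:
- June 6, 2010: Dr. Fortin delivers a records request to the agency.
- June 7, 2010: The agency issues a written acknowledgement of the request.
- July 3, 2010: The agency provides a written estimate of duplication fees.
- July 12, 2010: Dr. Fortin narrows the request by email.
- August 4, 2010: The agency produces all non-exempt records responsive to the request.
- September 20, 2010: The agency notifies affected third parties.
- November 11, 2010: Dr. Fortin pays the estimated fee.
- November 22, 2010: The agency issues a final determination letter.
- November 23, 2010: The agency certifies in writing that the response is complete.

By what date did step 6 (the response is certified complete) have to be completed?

December 18, 2010

Step 6 runs from November 22, 2010, when the final determination letter is issued. 26 days after November 22, 2010 is December 18, 2010.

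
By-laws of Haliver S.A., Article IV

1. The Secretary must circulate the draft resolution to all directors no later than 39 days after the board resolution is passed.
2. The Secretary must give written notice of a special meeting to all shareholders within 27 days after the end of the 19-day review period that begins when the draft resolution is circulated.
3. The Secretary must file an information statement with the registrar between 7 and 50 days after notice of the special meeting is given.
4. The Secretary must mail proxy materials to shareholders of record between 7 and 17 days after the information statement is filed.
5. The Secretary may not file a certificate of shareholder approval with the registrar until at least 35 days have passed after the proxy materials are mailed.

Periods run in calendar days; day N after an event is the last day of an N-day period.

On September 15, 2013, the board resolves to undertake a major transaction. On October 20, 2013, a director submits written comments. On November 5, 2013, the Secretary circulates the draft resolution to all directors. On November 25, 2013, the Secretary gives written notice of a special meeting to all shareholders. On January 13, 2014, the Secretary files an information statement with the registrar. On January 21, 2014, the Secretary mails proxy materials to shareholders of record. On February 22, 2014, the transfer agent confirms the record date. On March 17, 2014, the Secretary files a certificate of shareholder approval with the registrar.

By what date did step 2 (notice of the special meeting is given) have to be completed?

December 21, 2013

The draft resolution is circulated on November 5, 2013; the 19-day review period therefore ends November 24, 2013, and step 2 runs from that date. 27 days after November 24, 2013 is December 21, 2013.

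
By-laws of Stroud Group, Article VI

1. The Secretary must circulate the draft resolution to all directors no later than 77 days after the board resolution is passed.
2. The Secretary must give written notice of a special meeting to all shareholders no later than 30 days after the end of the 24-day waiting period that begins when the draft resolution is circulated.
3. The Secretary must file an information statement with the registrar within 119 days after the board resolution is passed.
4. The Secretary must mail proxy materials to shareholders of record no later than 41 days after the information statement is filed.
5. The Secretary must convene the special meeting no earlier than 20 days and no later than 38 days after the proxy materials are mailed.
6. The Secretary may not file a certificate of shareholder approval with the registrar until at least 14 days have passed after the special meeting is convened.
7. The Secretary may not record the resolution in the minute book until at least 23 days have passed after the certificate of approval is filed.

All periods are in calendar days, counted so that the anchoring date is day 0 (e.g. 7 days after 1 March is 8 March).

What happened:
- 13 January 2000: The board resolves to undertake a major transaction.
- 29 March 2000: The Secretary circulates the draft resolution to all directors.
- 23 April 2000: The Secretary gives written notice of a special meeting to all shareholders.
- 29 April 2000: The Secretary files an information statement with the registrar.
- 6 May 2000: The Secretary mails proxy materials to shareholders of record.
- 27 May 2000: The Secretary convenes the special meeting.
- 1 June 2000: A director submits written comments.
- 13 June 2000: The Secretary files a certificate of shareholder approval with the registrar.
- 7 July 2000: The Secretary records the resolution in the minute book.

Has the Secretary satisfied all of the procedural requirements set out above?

Step 1: 77 days after 13 January 2000 (when the board resolution is passed) is 30 March 2000; done 29 March 2000 — timely.
Step 2: 30 days after 22 April 2000 (end of the 24-day waiting period, which began when the draft resolution is circulated on 29 March 2000) is 22 May 2000; 23 April 2000 is within that limit.
Step 3: 119 days after 13 January 2000 (when the board resolution is passed) is 11 May 2000; done 29 April 2000 — timely.
Step 4: 41 days after 29 April 2000 (when the information statement is filed) is 9 June 2000; 6 May 2000 is within that limit.
Step 5: the window is 20–38 days after 6 May 2000 (when the proxy materials are mailed), so 26 May 2000 through 13 June 2000; done 27 May 2000, which is between those dates.
Step 6: the earliest permitted date is 14 days after 27 May 2000 (when the special meeting is convened), i.e. 10 June 2000; done 13 June 2000, after the minimum wait.
Step 7: the earliest permitted date is 23 days after 13 June 2000 (when the certificate of approval is filed), i.e. 6 July 2000; done 7 July 2000 — permitted.

Yes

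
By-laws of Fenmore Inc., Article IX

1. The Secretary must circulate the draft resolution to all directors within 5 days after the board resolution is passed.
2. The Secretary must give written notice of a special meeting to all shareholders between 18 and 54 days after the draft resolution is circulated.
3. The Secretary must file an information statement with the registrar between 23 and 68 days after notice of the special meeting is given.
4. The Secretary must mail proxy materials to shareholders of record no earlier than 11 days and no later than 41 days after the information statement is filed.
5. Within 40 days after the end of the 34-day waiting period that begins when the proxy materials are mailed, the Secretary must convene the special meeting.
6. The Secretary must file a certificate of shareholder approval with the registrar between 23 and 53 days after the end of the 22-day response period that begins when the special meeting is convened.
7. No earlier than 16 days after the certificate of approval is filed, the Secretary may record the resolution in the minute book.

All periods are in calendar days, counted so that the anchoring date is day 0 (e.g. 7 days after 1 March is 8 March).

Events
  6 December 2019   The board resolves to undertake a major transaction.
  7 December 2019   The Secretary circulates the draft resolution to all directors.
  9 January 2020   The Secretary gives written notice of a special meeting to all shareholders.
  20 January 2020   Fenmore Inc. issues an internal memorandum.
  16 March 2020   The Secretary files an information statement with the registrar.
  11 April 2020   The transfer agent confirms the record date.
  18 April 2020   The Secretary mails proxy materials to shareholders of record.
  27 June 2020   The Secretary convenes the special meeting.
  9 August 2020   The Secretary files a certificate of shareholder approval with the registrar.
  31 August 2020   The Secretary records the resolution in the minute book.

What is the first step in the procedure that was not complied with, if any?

Step 1 — counting 5 days from 6 December 2019 (when the board resolution is passed) gives a deadline of 11 December 2019; done 7 December 2019 — timely.
Step 2 — 18 and 54 days from 7 December 2019 (when the draft resolution is circulated) are 25 December 2019 and 30 January 2020 respectively; 9 January 2020 falls inside that range.
Step 3 — 23 and 68 days from 9 January 2020 (when notice of the special meeting is given) are 1 February 2020 and 17 March 2020 respectively; 16 March 2020 falls inside that range.
Step 4 — 11 and 41 days from 16 March 2020 (when the information statement is filed) are 27 March 2020 and 26 April 2020 respectively; done 18 April 2020, which is between those dates.
Step 5 — counting 40 days from 22 May 2020 (end of the 34-day waiting period, which began when the proxy materials are mailed on 18 April 2020) gives a deadline of 1 July 2020; 27 June 2020 is within that limit.
Step 6 — 23 and 53 days from 19 July 2020 (end of the 22-day response period, which began when the special meeting is convened on 27 June 2020) are 11 August 2020 and 10 September 2020 respectively; 9 August 2020 is 2 days too early.

Step 6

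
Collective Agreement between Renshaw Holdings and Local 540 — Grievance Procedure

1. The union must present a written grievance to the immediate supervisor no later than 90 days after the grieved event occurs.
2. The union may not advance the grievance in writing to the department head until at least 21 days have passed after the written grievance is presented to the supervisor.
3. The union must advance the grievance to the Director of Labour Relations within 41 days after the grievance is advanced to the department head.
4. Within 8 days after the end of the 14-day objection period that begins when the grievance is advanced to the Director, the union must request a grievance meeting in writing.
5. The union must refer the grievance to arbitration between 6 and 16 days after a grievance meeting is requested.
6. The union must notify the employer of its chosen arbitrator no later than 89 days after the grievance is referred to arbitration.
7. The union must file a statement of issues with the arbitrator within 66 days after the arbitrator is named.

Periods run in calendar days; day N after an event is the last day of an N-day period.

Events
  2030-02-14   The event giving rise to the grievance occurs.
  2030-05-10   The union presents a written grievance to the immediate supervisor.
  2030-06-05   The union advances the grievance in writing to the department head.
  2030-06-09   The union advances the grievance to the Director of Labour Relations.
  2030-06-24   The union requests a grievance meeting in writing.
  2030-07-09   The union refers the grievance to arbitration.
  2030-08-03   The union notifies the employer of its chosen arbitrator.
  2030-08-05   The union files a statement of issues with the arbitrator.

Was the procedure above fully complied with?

Yes

(1) due by 2030-02-14 + 90 days = 2030-05-15; done 2030-05-10 — timely.
(2) permitted from 2030-05-10 + 21 days = 2030-05-31 onward; done 2030-06-05, after the minimum wait.
(3) due by 2030-06-05 + 41 days = 2030-07-16; done 2030-06-09 — timely.
(4) due by 2030-06-23 + 8 days = 2030-07-01; 2030-06-24 is within that limit.
(5) the permitted window runs from 2030-06-24 + 6 = 2030-06-30 to 2030-06-24 + 16 = 2030-07-10; done 2030-07-09, which is between those dates.
(6) due by 2030-07-09 + 89 days = 2030-10-06; completed 2030-08-03, before the deadline.
(7) due by 2030-08-03 + 66 days = 2030-10-08; done 2030-08-05 — timely.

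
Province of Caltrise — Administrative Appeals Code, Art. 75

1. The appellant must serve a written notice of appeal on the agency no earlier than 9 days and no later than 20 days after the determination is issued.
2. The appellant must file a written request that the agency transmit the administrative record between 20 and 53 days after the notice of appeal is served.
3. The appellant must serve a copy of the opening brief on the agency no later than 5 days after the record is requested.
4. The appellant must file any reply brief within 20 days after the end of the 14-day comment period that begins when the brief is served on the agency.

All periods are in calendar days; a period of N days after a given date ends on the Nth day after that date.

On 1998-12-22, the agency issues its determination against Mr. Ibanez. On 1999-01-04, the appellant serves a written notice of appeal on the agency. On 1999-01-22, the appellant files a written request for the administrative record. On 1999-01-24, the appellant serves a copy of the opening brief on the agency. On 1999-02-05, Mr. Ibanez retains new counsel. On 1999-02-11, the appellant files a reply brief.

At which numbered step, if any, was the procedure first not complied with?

Step 2

Step 1 — 9 and 20 days from 1998-12-22 (when the determination is issued) are 1998-12-31 and 1999-01-11 respectively; done 1999-01-04, which is between those dates.
Step 2 — 20 and 53 days from 1999-01-04 (when the notice of appeal is served) are 1999-01-24 and 1999-02-26 respectively; 1999-01-22 is 2 days too early.
The analysis stops there.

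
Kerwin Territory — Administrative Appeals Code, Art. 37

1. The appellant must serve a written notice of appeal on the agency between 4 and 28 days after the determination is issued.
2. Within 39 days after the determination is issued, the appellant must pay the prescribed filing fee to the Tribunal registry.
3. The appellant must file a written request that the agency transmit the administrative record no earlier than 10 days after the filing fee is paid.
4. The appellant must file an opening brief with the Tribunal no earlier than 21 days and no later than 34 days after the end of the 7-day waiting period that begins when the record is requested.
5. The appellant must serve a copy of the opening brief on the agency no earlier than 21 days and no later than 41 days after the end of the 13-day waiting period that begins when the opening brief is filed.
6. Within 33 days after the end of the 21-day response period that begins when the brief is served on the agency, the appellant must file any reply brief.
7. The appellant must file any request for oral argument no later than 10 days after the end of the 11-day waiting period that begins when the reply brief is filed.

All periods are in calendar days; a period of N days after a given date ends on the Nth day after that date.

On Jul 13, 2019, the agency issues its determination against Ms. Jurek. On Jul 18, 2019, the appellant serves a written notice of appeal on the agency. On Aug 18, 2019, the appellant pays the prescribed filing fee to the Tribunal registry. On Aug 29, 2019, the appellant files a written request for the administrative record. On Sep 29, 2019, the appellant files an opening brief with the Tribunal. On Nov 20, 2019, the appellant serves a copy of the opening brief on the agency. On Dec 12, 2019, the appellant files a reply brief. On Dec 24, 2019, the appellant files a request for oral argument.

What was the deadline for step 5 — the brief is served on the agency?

Nov 22, 2019

The opening brief is filed on Sep 29, 2019; the 13-day waiting period therefore ends Oct 12, 2019, and step 5 runs from that date. The window is 21–41 days after Oct 12, 2019; it closes on Nov 22, 2019.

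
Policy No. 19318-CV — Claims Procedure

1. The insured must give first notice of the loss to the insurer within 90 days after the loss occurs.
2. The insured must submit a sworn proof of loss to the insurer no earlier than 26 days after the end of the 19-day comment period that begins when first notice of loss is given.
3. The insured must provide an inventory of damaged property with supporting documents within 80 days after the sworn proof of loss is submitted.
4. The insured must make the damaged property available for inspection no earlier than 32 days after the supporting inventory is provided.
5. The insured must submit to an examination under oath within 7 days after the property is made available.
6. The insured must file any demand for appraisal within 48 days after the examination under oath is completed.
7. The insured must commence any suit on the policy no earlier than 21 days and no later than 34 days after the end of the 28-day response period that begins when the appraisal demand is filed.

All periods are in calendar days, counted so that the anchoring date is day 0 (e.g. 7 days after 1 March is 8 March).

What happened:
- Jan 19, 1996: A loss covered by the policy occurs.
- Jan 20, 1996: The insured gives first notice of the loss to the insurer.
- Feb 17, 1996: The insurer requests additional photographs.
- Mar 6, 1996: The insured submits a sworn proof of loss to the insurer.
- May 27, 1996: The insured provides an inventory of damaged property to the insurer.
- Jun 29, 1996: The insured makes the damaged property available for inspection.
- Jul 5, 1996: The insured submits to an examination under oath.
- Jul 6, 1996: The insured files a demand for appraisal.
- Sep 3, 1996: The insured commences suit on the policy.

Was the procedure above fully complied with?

No

(1) due by Jan 19, 1996 + 90 days = Apr 18, 1996; completed Jan 20, 1996, before the deadline.
(2) permitted from Feb 8, 1996 + 26 days = Mar 5, 1996 onward; done Mar 6, 1996, after the minimum wait.
(3) due by Mar 6, 1996 + 80 days = May 25, 1996; not done until May 27, 1996, 2 days after the deadline.
No need to go further; step 3 was not satisfied.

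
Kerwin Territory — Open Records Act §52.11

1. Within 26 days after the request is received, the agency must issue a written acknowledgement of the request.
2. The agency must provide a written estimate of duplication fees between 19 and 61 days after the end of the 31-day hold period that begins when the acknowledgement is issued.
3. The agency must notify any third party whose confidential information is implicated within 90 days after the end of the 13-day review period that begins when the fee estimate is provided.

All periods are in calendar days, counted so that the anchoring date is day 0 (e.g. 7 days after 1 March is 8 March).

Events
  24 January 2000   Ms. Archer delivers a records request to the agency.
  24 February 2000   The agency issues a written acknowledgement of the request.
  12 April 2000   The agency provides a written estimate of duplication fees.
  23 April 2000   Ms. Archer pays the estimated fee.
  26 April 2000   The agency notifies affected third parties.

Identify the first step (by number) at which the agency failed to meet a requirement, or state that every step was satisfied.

Step 1: 26 days after 24 January 2000 (when the request is received) is 19 February 2000; 24 February 2000 misses that deadline by 5 days.

Step 1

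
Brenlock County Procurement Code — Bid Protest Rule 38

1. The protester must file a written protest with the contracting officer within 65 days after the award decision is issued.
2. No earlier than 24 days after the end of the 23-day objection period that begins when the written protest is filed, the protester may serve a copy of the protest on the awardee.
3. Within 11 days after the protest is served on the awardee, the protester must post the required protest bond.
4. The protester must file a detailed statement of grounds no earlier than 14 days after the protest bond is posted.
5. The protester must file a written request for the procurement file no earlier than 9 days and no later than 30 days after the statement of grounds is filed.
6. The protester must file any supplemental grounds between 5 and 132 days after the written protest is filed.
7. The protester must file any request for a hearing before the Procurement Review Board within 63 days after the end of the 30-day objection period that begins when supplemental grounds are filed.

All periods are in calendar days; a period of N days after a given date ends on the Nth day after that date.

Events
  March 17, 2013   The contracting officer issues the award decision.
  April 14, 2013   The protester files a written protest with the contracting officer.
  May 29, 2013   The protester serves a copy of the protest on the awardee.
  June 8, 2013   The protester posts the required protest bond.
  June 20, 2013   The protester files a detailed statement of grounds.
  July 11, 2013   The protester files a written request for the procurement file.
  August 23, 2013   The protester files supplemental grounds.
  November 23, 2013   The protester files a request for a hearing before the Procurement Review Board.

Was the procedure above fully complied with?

Step 1 — counting 65 days from March 17, 2013 (when the award decision is issued) gives a deadline of May 21, 2013; April 14, 2013 is within that limit.
Step 2 — must wait 24 days from May 7, 2013 (end of the 23-day objection period, which began when the written protest is filed on April 14, 2013), so not before May 31, 2013; acted on May 29, 2013, 2 days prematurely.

No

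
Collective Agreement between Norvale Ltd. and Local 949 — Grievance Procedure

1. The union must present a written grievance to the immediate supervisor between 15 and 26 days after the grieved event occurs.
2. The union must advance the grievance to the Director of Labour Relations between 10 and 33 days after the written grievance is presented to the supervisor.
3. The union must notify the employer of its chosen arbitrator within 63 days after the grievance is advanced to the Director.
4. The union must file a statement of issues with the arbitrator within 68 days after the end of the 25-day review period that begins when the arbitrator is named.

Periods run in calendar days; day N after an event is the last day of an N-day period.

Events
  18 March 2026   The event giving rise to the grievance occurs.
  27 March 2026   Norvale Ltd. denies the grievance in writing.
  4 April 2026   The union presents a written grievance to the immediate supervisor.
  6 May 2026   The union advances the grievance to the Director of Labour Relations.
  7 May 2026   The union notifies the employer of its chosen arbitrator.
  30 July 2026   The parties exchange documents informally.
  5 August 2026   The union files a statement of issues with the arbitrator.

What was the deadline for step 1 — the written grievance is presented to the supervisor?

Step 1 runs from 18 March 2026, when the grieved event occurs. The window is 15–26 days after 18 March 2026; it closes on 13 April 2026.

13 April 2026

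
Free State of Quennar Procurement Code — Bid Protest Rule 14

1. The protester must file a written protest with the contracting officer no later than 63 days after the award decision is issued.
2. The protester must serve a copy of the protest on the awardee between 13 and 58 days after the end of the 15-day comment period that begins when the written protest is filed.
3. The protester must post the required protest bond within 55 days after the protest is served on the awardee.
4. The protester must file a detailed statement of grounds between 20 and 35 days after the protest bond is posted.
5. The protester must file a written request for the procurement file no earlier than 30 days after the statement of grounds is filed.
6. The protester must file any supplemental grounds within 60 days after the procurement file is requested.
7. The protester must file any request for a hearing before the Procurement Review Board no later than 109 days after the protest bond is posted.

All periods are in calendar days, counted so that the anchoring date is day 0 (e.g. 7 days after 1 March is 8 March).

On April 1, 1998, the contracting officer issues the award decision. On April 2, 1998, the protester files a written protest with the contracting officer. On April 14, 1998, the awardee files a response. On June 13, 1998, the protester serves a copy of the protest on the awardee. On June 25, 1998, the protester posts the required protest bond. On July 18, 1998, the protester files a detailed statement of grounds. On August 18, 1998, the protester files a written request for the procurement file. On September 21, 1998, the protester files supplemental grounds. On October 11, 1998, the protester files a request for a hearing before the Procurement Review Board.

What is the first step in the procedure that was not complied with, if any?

Step 1 — counting 63 days from April 1, 1998 (when the award decision is issued) gives a deadline of June 3, 1998; done April 2, 1998 — timely.
Step 2 — 13 and 58 days from April 17, 1998 (end of the 15-day comment period, which began when the written protest is filed on April 2, 1998) are April 30, 1998 and June 14, 1998 respectively; done June 13, 1998 — within the window.
Step 3 — counting 55 days from June 13, 1998 (when the protest is served on the awardee) gives a deadline of August 7, 1998; done June 25, 1998 — timely.
Step 4 — 20 and 35 days from June 25, 1998 (when the protest bond is posted) are July 15, 1998 and July 30, 1998 respectively; done July 18, 1998, which is between those dates.
Step 5 — must wait 30 days from July 18, 1998 (when the statement of grounds is filed), so not before August 17, 1998; done August 18, 1998 — permitted.
Step 6 — counting 60 days from August 18, 1998 (when the procurement file is requested) gives a deadline of October 17, 1998; completed September 21, 1998, before the deadline.
Step 7 — counting 109 days from June 25, 1998 (when the protest bond is posted) gives a deadline of October 12, 1998; October 11, 1998 is within that limit.

None — every step was satisfied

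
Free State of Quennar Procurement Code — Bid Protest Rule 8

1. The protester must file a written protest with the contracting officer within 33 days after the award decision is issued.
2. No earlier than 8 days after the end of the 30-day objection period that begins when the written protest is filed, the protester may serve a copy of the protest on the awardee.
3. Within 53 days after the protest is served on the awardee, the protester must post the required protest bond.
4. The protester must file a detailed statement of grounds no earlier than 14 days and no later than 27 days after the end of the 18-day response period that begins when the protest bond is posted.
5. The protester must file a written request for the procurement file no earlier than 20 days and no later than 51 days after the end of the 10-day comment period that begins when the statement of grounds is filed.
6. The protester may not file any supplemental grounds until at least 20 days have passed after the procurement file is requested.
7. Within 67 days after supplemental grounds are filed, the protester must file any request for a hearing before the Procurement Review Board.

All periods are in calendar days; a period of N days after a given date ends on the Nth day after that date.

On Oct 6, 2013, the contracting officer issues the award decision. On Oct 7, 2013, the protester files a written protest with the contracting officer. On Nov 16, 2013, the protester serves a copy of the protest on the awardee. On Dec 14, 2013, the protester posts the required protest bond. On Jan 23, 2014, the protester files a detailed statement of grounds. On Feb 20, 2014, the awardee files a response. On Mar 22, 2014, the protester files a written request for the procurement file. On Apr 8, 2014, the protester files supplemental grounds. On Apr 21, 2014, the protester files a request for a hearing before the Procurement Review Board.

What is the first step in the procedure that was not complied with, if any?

Step 6

(1) due by Oct 6, 2013 + 33 days = Nov 8, 2013; Oct 7, 2013 is within that limit.
(2) permitted from Nov 6, 2013 + 8 days = Nov 14, 2013 onward; Nov 16, 2013 is on or after that date.
(3) due by Nov 16, 2013 + 53 days = Jan 8, 2014; Dec 14, 2013 is within that limit.
(4) the permitted window runs from Jan 1, 2014 + 14 = Jan 15, 2014 to Jan 1, 2014 + 27 = Jan 28, 2014; done Jan 23, 2014, which is between those dates.
(5) the permitted window runs from Feb 2, 2014 + 20 = Feb 22, 2014 to Feb 2, 2014 + 51 = Mar 25, 2014; done Mar 22, 2014, which is between those dates.
(6) permitted from Mar 22, 2014 + 20 days = Apr 11, 2014 onward; Apr 8, 2014 is 3 days before the earliest permitted date.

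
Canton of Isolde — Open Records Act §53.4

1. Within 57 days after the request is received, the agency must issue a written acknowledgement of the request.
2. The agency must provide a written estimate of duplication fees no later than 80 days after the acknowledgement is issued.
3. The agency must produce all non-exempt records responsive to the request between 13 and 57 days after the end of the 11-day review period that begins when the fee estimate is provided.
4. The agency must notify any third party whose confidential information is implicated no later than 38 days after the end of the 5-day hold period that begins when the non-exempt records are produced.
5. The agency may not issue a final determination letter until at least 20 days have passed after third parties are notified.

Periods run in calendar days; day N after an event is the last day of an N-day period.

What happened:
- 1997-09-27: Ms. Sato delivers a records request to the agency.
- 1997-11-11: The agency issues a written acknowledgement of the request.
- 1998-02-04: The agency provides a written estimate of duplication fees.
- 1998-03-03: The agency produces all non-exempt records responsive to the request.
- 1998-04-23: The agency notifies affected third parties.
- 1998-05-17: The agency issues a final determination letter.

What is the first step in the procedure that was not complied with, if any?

Step 2

(1) due by 1997-09-27 + 57 days = 1997-11-23; 1997-11-11 is within that limit.
(2) due by 1997-11-11 + 80 days = 1998-01-30; not done until 1998-02-04, 5 days after the deadline.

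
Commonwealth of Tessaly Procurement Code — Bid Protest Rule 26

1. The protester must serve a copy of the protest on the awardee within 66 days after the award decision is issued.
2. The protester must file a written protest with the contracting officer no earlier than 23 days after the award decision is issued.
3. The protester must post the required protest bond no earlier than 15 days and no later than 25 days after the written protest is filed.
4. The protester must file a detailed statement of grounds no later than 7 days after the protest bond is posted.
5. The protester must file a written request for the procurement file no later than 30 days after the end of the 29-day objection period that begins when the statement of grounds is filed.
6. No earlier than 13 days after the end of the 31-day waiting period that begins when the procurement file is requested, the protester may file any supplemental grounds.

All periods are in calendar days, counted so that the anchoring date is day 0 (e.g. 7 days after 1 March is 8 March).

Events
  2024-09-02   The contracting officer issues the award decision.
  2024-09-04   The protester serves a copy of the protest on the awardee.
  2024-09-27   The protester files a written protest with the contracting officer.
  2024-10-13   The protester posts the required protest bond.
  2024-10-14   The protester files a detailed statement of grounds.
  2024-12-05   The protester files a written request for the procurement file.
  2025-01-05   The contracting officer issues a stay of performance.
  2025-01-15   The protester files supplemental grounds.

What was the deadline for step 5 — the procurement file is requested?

2024-12-12

The statement of grounds is filed on 2024-10-14; the 29-day objection period therefore ends 2024-11-12, and step 5 runs from that date. 30 days after 2024-11-12 is 2024-12-12.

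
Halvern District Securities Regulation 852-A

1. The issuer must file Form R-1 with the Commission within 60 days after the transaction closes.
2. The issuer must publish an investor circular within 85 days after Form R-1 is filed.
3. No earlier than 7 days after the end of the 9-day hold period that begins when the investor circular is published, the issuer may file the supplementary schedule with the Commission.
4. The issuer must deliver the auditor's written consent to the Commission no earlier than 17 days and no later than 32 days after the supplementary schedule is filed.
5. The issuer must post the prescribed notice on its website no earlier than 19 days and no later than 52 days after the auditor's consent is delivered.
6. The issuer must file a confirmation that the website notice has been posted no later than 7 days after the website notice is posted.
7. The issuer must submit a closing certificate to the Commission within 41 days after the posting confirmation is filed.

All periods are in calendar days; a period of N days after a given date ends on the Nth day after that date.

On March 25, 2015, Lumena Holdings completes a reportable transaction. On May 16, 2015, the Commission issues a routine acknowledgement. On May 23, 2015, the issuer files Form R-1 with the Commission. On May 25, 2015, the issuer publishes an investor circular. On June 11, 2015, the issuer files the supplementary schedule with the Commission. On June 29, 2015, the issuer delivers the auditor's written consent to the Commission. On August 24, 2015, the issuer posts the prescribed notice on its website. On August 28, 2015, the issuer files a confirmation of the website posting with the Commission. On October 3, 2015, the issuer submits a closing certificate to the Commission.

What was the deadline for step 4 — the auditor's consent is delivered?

July 13, 2015

Step 4 runs from June 11, 2015, when the supplementary schedule is filed. The window is 17–32 days after June 11, 2015; it closes on July 13, 2015.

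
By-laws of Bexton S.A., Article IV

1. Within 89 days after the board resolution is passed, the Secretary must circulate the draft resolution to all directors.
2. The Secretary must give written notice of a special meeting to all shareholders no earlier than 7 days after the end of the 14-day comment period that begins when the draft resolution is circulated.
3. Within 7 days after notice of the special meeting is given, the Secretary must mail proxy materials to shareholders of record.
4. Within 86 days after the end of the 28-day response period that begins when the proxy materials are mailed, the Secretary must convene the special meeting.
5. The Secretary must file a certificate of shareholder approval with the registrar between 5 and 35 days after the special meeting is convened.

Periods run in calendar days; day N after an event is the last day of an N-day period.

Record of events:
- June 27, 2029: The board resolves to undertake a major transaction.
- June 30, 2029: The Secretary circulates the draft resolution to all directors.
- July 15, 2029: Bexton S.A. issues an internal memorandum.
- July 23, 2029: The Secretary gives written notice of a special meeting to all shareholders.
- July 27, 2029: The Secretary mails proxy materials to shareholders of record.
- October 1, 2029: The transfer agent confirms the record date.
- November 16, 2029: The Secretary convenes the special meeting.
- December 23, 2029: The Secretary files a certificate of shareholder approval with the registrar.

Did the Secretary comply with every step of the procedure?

Step 1: 89 days after June 27, 2029 (when the board resolution is passed) is September 24, 2029; done June 30, 2029 — timely.
Step 2: the earliest permitted date is 7 days after July 14, 2029 (end of the 14-day comment period, which began when the draft resolution is circulated on June 30, 2029), i.e. July 21, 2029; done July 23, 2029 — permitted.
Step 3: 7 days after July 23, 2029 (when notice of the special meeting is given) is July 30, 2029; done July 27, 2029 — timely.
Step 4: 86 days after August 24, 2029 (end of the 28-day response period, which began when the proxy materials are mailed on July 27, 2029) is November 18, 2029; completed November 16, 2029, before the deadline.
Step 5: the window is 5–35 days after November 16, 2029 (when the special meeting is convened), so November 21, 2029 through December 21, 2029; done December 23, 2029 — 2 days after the window closed.
The procedure was therefore not followed at step 5.

No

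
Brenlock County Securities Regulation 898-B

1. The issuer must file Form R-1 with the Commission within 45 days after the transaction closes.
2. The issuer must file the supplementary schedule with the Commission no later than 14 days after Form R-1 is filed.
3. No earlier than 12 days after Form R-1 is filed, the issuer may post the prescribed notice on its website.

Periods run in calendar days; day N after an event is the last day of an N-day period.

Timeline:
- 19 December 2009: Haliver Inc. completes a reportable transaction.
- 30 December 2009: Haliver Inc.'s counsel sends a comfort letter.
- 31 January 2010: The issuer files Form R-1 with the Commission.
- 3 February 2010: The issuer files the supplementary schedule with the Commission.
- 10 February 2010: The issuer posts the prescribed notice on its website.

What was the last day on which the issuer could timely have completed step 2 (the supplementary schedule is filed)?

Step 2 runs from 31 January 2010, when Form R-1 is filed. 14 days after 31 January 2010 is 14 February 2010.

14 February 2010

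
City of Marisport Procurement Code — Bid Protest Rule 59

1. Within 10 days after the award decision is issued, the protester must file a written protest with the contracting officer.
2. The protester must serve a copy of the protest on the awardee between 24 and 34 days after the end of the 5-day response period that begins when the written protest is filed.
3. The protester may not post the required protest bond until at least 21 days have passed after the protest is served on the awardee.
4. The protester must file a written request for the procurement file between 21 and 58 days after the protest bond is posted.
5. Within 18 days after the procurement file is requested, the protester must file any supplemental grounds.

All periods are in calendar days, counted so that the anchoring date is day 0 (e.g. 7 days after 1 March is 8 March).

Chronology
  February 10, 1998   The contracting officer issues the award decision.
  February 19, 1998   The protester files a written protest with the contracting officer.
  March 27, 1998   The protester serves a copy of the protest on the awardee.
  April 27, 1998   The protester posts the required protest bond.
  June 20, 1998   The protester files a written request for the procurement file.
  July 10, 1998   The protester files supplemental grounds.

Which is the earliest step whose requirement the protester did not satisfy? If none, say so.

Step 5

Step 1: 10 days after February 10, 1998 (when the award decision is issued) is February 20, 1998; completed February 19, 1998, before the deadline.
Step 2: the window is 24–34 days after February 24, 1998 (end of the 5-day response period, which began when the written protest is filed on February 19, 1998), so March 20, 1998 through March 30, 1998; done March 27, 1998 — within the window.
Step 3: the earliest permitted date is 21 days after March 27, 1998 (when the protest is served on the awardee), i.e. April 17, 1998; done April 27, 1998 — permitted.
Step 4: the window is 21–58 days after April 27, 1998 (when the protest bond is posted), so May 18, 1998 through June 24, 1998; done June 20, 1998, which is between those dates.
Step 5: 18 days after June 20, 1998 (when the procurement file is requested) is July 8, 1998; done July 10, 1998 — 2 days late.
No need to go further; step 5 was not satisfied.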